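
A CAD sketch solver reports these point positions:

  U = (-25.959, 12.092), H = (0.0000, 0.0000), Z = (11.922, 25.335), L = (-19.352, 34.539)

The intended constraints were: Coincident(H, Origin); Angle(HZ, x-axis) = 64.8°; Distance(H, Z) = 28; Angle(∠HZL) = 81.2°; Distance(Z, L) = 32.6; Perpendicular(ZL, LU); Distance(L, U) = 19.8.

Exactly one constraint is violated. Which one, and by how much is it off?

Distance(L, U) = 19.8 — off by 3.60.

H = (0.00, 0.00) ✓; HZ at 64.80° ✓; |HZ| = 28.00 ✓; ∠HZL = 81.20° ✓; |ZL| = 32.60 ✓; ∠(ZL, LU) = 90.00° ✓; |LU| = 23.40 ✗.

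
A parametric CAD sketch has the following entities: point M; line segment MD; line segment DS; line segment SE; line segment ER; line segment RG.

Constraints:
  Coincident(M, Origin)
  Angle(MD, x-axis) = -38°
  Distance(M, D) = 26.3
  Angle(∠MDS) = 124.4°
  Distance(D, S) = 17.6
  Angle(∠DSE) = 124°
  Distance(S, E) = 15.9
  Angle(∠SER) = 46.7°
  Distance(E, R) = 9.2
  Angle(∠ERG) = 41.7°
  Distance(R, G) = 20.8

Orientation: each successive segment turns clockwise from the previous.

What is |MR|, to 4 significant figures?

33.79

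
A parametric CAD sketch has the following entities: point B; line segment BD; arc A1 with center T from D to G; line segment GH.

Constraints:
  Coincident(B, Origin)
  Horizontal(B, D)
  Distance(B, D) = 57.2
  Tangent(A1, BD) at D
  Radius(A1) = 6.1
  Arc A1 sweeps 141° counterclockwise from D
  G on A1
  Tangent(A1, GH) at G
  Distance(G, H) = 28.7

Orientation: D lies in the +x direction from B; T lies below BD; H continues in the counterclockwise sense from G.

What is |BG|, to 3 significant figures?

54.5

A1 meets BD tangentially, so TD is at right angles to BD, so T = D + (0, -6.1) = (57.2, -6.10). On A1, D sits at bearing 90° from T; a 141° counterclockwise sweep puts G at bearing 231°, so G = T + 6.1·(cos 231°, sin 231°) = (53.4, -10.8). Then |BG| = |G − B| = 54.5.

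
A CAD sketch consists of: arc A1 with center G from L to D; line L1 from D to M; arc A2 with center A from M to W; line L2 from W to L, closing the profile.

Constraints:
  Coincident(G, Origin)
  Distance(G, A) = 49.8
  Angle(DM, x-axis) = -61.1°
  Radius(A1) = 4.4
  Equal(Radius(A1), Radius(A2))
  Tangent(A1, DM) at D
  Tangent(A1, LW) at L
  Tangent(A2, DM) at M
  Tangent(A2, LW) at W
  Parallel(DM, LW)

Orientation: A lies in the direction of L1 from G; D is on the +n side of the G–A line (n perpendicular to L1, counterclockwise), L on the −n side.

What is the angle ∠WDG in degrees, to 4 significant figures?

79.98°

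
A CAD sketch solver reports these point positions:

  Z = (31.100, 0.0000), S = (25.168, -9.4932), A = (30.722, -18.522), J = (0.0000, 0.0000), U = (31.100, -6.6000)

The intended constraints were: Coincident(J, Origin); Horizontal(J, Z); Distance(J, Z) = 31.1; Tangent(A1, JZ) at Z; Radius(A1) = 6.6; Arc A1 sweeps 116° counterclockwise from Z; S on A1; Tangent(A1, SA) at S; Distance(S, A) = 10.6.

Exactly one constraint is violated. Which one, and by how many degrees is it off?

Tangent(A1, SA) at S — off by 5.60°.

J = (0.00, 0.00) ✓; J.y = 0.00, Z.y = 0.00 ✓; |JZ| = 31.10 ✓; ∠(UZ, ZJ) = 90.00° ✓; |UZ| = 6.600 ✓; bearing(U→S) − bearing(U→Z) = 116.0° ✓; |US| = 6.600 ✓; ∠(US, SA) = 84.40° ✗; |SA| = 10.60 ✓.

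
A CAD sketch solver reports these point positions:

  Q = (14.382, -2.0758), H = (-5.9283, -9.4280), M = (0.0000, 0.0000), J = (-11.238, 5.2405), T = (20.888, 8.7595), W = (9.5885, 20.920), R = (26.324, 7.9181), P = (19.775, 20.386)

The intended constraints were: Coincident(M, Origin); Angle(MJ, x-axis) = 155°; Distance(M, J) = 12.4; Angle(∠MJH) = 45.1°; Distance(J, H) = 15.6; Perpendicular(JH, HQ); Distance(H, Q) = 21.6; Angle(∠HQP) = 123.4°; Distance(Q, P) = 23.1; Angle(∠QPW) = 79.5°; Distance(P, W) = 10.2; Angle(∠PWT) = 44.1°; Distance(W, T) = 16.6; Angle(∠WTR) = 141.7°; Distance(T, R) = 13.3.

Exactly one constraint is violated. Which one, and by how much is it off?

Distance(T, R) = 13.3 — off by 7.80.

M = (0.00, 0.00) ✓; MJ at 155.0° ✓; |MJ| = 12.40 ✓; ∠MJH = 45.10° ✓; |JH| = 15.60 ✓; ∠(JH, HQ) = 90.00° ✓; |HQ| = 21.60 ✓; ∠HQP = 123.4° ✓; |QP| = 23.10 ✓; ∠QPW = 79.50° ✓; |PW| = 10.20 ✓; ∠PWT = 44.10° ✓; |WT| = 16.60 ✓; ∠WTR = 141.7° ✓; |TR| = 5.501 ✗.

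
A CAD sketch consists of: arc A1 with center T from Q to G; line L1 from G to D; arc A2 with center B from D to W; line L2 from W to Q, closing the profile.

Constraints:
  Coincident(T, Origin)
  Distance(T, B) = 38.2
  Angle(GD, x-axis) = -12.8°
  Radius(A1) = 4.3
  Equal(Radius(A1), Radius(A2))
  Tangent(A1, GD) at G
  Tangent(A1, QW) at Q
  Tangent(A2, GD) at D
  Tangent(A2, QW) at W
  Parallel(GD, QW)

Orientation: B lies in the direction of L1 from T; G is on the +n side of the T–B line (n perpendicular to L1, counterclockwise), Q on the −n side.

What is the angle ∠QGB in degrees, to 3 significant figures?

83.6°

T is at the origin and B lies 38.2 along u from T, so B = 38.2·u = (37.3, -8.46). Tangency of A1 to both parallel lines with radius 4.3 puts G and Q at T ± 4.3·n: G = (0.953, 4.19), Q = (-0.953, -4.19). Then cos ∠QGB = GQ·GB / (|GQ||GB|), giving 83.6°.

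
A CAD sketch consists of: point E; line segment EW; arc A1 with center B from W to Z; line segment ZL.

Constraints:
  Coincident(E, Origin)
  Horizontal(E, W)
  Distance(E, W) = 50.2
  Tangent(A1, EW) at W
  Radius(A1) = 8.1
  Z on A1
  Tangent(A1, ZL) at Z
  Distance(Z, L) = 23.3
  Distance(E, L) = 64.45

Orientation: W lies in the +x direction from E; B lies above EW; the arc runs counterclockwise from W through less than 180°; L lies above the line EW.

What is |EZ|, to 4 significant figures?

58.94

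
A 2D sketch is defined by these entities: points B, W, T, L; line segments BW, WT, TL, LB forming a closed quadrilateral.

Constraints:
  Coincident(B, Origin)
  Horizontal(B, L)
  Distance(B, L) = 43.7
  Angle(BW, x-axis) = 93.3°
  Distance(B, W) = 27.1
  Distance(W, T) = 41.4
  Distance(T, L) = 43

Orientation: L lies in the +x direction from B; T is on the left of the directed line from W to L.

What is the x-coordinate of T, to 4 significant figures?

36.87

B is at the origin; B and L share the same y with |BL| = 43.7 and L in +x, so L = (43.7, 0). BW runs at 93.3° with |BW| = 27.1, so W = (-1.560, 27.06). T is determined by |WT| = 41.4 and |TL| = 43.0 together: it lies at the intersection of circle(W, 41.4) and circle(L, 43.0). With |WL| = 52.73, the foot of the radical line on WL is 25.08 from W and the perpendicular offset is √(41.4² − 25.08²) = 32.94. Taking the left-of-WL solution: T = (36.87, 42.45).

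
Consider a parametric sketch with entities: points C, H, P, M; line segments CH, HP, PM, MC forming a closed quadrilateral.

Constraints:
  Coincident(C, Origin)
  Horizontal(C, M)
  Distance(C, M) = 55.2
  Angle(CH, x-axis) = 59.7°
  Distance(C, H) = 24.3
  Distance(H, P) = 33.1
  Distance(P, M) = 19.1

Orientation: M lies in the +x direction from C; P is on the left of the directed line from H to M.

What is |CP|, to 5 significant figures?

47.817

C is at the origin; CM is horizontal with |CM| = 55.2 and M in +x, so M = (55.2, 0). CH runs at 59.7° with |CH| = 24.3, so H = (12.260, 20.981). P is determined by |HP| = 33.1 and |PM| = 19.1 together: it lies at the intersection of circle(H, 33.1) and circle(M, 19.1). With |HM| = 47.791, the foot of the radical line on HM is 31.541 from H and the perpendicular offset is √(33.1² − 31.541²) = 10.037. Taking the left-of-HM solution: P = (45.006, 16.152).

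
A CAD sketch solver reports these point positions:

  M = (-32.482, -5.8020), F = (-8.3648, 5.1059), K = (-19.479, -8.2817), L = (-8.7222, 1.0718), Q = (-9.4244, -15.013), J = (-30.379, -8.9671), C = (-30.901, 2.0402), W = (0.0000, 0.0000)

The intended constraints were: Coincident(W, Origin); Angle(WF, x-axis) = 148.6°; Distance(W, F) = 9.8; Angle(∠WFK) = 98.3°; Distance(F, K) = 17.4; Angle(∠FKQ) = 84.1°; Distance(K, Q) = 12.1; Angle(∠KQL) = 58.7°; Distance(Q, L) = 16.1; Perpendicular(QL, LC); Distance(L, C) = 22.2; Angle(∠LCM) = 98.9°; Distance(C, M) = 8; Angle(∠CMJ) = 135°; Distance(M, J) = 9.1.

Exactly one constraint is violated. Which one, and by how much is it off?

Distance(M, J) = 9.1 — off by 5.30.

W = (0.00, 0.00) ✓; WF at 148.6° ✓; |WF| = 9.800 ✓; ∠WFK = 98.30° ✓; |FK| = 17.40 ✓; ∠FKQ = 84.10° ✓; |KQ| = 12.10 ✓; ∠KQL = 58.70° ✓; |QL| = 16.10 ✓; ∠(QL, LC) = 90.00° ✓; |LC| = 22.20 ✓; ∠LCM = 98.90° ✓; |CM| = 8.000 ✓; ∠CMJ = 135.0° ✓; |MJ| = 3.800 ✗.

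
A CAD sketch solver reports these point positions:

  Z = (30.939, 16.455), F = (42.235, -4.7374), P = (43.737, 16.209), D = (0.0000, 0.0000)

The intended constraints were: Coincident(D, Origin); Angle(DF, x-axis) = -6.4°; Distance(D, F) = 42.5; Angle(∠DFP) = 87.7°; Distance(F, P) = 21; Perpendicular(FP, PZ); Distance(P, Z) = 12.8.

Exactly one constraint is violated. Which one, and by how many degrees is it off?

Perpendicular(FP, PZ) — off by 3.00°.

D = (0.00, 0.00) ✓; DF at -6.400° ✓; |DF| = 42.50 ✓; ∠DFP = 87.70° ✓; |FP| = 21.00 ✓; ∠(FP, PZ) = 93.00° ✗; |PZ| = 12.80 ✓.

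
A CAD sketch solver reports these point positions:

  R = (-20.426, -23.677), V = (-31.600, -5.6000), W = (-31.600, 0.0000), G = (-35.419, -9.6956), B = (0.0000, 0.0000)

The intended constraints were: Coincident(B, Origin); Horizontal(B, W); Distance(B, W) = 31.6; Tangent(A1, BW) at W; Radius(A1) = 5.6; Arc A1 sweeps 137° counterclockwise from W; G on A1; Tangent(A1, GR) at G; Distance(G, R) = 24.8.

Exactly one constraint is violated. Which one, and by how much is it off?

Distance(G, R) = 24.8 — off by 4.30.

B = (0.00, 0.00) ✓; B.y = 0.00, W.y = 0.00 ✓; |BW| = 31.60 ✓; ∠(VW, WB) = 90.00° ✓; |VW| = 5.600 ✓; bearing(V→G) − bearing(V→W) = 137.0° ✓; |VG| = 5.600 ✓; ∠(VG, GR) = 90.00° ✓; |GR| = 20.50 ✗.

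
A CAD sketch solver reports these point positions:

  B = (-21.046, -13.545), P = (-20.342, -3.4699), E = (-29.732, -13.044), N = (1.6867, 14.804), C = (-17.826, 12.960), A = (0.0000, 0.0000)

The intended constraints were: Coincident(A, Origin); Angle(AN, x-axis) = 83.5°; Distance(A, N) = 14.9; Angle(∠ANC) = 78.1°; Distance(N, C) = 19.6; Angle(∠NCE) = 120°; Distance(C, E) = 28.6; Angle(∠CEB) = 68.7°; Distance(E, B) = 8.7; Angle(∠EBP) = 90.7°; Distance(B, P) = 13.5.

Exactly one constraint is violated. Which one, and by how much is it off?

Distance(B, P) = 13.5 — off by 3.40.

A = (0.00, 0.00) ✓; AN at 83.50° ✓; |AN| = 14.90 ✓; ∠ANC = 78.10° ✓; |NC| = 19.60 ✓; ∠NCE = 120.0° ✓; |CE| = 28.60 ✓; ∠CEB = 68.70° ✓; |EB| = 8.700 ✓; ∠EBP = 90.70° ✓; |BP| = 10.10 ✗.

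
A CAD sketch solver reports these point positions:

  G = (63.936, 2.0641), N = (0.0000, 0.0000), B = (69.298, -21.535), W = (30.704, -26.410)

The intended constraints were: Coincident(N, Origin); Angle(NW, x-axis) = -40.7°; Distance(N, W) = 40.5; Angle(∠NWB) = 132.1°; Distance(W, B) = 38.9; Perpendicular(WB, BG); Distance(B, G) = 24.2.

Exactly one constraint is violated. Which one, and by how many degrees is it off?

Perpendicular(WB, BG) — off by 5.60°.

N = (0.00, 0.00) ✓; NW at -40.70° ✓; |NW| = 40.50 ✓; ∠NWB = 132.1° ✓; |WB| = 38.90 ✓; ∠(WB, BG) = 95.60° ✗; |BG| = 24.20 ✓.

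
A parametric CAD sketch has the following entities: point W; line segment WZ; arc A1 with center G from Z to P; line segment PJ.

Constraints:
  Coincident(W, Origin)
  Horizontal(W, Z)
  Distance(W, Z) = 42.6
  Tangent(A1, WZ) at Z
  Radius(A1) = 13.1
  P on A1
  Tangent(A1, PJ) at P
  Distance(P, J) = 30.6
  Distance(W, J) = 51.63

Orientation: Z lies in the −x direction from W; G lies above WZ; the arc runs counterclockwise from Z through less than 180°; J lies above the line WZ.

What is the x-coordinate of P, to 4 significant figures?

-29.51

Checks: |GP| = 13.10 ✓; ∠(GP, PJ) = 90.00° ✓; |PJ| = 30.60 ✓; |WJ| = 51.63 ✓.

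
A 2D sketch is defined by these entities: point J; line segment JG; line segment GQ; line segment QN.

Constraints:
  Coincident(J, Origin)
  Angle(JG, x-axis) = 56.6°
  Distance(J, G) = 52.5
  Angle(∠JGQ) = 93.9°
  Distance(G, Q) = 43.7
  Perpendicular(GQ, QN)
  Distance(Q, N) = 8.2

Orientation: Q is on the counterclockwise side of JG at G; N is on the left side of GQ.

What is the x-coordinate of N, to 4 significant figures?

-10.83

∠JGQ = 93.9°, so GQ runs at 56.6° + (180° − 93.9°) = 142.7° from the x-axis; with |GQ| = 43.7, Q = G + 43.7·(cos 142.7°, sin 142.7°) = (-5.862, 70.31). The perpendicularity gives QN at right angles to GQ; with |QN| = 8.2 on the left of GQ, N = Q + 8.2·(-0.6060, -0.7955) = (-10.83, 63.79). So N.x = -10.83.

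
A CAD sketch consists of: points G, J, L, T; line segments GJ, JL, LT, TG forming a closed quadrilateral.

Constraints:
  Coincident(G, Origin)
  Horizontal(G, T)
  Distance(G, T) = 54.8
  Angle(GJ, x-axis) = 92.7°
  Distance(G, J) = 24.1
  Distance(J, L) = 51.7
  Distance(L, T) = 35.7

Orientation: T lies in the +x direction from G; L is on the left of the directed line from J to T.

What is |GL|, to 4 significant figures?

60.65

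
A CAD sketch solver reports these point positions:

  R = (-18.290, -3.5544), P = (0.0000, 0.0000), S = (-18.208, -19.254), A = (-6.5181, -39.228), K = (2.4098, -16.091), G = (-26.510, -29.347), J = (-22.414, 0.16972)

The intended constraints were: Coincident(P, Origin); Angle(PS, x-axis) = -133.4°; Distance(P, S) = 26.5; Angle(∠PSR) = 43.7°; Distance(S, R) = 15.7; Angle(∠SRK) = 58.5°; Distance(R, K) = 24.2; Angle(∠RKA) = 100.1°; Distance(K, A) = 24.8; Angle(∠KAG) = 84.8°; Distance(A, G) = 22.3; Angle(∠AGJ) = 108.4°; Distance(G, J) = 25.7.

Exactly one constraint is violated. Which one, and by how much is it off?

Distance(G, J) = 25.7 — off by 4.10.

P = (0.00, 0.00) ✓; PS at -133.4° ✓; |PS| = 26.50 ✓; ∠PSR = 43.70° ✓; |SR| = 15.70 ✓; ∠SRK = 58.50° ✓; |RK| = 24.20 ✓; ∠RKA = 100.1° ✓; |KA| = 24.80 ✓; ∠KAG = 84.80° ✓; |AG| = 22.30 ✓; ∠AGJ = 108.4° ✓; |GJ| = 29.80 ✗.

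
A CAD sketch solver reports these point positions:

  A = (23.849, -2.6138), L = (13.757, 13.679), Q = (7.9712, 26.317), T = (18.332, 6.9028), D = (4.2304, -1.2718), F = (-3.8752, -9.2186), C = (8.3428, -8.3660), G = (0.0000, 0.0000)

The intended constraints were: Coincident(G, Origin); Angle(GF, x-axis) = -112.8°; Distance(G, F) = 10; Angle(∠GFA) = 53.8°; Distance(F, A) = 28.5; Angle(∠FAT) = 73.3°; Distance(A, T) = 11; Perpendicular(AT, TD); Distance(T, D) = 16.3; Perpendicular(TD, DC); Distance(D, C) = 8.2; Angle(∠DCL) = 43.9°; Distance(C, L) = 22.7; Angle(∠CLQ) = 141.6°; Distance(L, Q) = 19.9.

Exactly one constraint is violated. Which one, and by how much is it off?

Distance(L, Q) = 19.9 — off by 6.00.

G = (0.00, 0.00) ✓; GF at -112.8° ✓; |GF| = 10.00 ✓; ∠GFA = 53.80° ✓; |FA| = 28.50 ✓; ∠FAT = 73.30° ✓; |AT| = 11.00 ✓; ∠(AT, TD) = 90.00° ✓; |TD| = 16.30 ✓; ∠(TD, DC) = 90.00° ✓; |DC| = 8.200 ✓; ∠DCL = 43.90° ✓; |CL| = 22.70 ✓; ∠CLQ = 141.6° ✓; |LQ| = 13.90 ✗.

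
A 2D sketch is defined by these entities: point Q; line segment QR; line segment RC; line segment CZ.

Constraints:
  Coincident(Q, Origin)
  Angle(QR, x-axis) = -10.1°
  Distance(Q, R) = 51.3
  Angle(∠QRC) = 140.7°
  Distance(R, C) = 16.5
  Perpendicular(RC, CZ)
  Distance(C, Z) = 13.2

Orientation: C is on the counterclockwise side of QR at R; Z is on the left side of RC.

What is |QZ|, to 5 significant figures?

59.417

Q is at the origin; QR runs at -10.1° with length 51.3, so R = 51.3·(cos -10.1°, sin -10.1°) = (50.505, -8.9963). ∠QRC = 140.7°, so RC runs at -10.1° + (180° − 140.7°) = 29.200° from the x-axis; with |RC| = 16.5, C = R + 16.5·(cos 29.200°, sin 29.200°) = (64.908, -0.94663). The perpendicularity gives CZ at right angles to RC; with |CZ| = 13.2 on the left of RC, Z = C + 13.2·(-0.48786, 0.87292) = (58.468, 10.576). Then |QZ| = |Z − Q| = 59.417.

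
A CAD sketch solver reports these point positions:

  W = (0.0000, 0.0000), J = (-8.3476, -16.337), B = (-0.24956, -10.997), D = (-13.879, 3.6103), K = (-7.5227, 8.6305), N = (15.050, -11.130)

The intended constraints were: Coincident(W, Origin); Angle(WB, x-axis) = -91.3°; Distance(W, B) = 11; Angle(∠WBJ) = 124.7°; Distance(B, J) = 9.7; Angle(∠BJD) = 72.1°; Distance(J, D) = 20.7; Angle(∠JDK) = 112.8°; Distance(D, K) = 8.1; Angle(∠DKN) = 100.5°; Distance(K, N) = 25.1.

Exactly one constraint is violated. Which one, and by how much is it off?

Distance(K, N) = 25.1 — off by 4.90.

W = (0.00, 0.00) ✓; WB at -91.30° ✓; |WB| = 11.00 ✓; ∠WBJ = 124.7° ✓; |BJ| = 9.700 ✓; ∠BJD = 72.10° ✓; |JD| = 20.70 ✓; ∠JDK = 112.8° ✓; |DK| = 8.100 ✓; ∠DKN = 100.5° ✓; |KN| = 30.00 ✗.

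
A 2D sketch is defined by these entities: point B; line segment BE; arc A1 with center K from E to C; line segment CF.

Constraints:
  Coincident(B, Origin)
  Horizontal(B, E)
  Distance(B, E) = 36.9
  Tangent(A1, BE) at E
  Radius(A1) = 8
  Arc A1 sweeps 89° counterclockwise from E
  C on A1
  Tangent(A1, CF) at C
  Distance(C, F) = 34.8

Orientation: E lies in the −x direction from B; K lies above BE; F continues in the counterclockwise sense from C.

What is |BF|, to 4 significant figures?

51.19

B is at the origin; BE is horizontal with |BE| = 36.9 and E on the −x side, so E = (-36.90, 0.000). Since A1 is tangent to BE there, KE ⟂ BE, so K = E + (0, 8) = (-36.90, 8.000). On A1, E sits at bearing -90° from K; an 89° counterclockwise sweep puts C at bearing -1°, so C = K + 8.0·(cos -1°, sin -1°) = (-28.90, 7.860). A1 meets CF tangentially, so KC is at right angles to CF, so CF runs along (−sin -1°, cos -1°); with |CF| = 34.8, F = (-28.29, 42.66). Then |BF| = |F − B| = 51.19.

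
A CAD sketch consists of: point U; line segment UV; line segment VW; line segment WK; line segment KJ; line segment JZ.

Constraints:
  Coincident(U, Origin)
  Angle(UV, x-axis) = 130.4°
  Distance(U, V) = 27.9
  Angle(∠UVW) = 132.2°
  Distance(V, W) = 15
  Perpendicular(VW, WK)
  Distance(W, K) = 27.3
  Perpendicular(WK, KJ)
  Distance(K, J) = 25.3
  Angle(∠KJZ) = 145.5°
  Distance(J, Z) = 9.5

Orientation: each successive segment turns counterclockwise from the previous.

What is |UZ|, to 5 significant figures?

1.3923

U is at the origin; UV runs at 130.4° with length 27.9, so V = (-18.083, 21.247). ∠UVW = 132.2° gives VW at 178.20° from the x-axis; with |VW| = 15.0, W = (-33.075, 21.718). The perpendicularity gives WK at right angles to VW, so WK runs at -91.800°; with |WK| = 27.3, K = (-33.933, -5.5684). The perpendicularity gives KJ at right angles to WK, so KJ runs at -1.8000°; with |KJ| = 25.3, J = (-8.6451, -6.3631). ∠KJZ = 145.5° gives JZ at 32.700° from the x-axis; with |JZ| = 9.5, Z = (-0.65079, -1.2309). Then |UZ| = |Z − U| = 1.3923.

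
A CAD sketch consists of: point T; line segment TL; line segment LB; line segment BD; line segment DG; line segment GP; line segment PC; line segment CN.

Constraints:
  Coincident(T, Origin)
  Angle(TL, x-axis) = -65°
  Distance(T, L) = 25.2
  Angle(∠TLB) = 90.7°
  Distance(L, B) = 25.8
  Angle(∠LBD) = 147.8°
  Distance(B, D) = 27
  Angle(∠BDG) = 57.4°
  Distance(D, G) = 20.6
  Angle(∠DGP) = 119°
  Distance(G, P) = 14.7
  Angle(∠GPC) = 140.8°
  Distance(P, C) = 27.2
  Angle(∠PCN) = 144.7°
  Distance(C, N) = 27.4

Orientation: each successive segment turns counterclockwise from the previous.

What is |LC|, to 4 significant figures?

16.10

T is at the origin; TL runs at -65.0° with length 25.2, so L = (10.65, -22.84). ∠TLB = 90.7° gives LB at 24.30° from the x-axis; with |LB| = 25.8, B = (34.16, -12.22). ∠LBD = 147.8° gives BD at 56.50° from the x-axis; with |BD| = 27.0, D = (49.07, 10.29). ∠BDG = 57.4° gives DG at 179.1° from the x-axis; with |DG| = 20.6, G = (28.47, 10.62). ∠DGP = 119.0° gives GP at -119.9° from the x-axis; with |GP| = 14.7, P = (21.14, -2.127). ∠GPC = 140.8° gives PC at -80.70° from the x-axis; with |PC| = 27.2, C = (25.54, -28.97). Then |LC| = |C − L| = 16.10.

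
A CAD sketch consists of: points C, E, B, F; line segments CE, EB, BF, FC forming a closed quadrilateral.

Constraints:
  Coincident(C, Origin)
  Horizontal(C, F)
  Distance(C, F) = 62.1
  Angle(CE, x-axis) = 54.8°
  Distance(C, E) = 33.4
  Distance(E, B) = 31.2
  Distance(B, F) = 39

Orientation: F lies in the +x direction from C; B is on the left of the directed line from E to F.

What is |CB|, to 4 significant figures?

61.23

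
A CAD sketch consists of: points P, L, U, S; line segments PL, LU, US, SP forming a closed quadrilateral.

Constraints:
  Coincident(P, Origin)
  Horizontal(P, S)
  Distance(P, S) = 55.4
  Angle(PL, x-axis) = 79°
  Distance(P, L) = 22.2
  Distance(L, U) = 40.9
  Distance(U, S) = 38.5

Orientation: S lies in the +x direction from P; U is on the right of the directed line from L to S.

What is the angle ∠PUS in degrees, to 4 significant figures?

117.8°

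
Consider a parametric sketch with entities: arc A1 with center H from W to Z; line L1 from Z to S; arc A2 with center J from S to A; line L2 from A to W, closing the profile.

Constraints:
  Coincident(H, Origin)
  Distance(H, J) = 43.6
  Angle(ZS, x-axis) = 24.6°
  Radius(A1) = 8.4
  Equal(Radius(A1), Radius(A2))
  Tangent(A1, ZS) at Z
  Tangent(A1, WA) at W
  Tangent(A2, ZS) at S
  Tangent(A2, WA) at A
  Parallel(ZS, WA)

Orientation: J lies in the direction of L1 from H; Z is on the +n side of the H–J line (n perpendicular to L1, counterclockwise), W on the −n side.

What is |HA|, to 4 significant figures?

44.40

The slot axis is L1's direction at 24.6°, so u = (cos 24.6°, sin 24.6°) = (0.9092, 0.4163) and n = (−sin 24.6°, cos 24.6°) = (-0.4163, 0.9092). H is at the origin and J lies 43.6 along u from H, so J = 43.6·u = (39.64, 18.15). Tangency of A1 to both parallel lines with radius 8.4 puts Z and W at H ± 8.4·n: Z = (-3.497, 7.638), W = (3.497, -7.638). Equal radii place S and A the same way about J: S = J + 8.4·n = (36.15, 25.79), A = J − 8.4·n = (43.14, 10.51). Then |HA| = |A − H| = 44.40.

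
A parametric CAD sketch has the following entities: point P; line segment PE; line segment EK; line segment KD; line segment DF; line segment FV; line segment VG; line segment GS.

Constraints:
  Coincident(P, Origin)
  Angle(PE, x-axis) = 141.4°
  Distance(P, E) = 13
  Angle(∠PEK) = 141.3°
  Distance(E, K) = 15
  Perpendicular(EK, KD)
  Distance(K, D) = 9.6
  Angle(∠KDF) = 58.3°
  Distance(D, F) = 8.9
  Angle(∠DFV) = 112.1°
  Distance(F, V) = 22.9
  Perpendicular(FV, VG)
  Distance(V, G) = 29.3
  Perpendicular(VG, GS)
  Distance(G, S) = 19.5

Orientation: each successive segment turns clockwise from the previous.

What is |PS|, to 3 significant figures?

47.1

P is at the origin; PE runs at 141.4° with length 13.0, so E = (-10.2, 8.11). ∠PEK = 141.3° gives EK at 103° from the x-axis; with |EK| = 15.0, K = (-13.5, 22.7). The perpendicularity gives KD at right angles to EK, so KD runs at 12.7°; with |KD| = 9.6, D = (-4.09, 24.9). ∠KDF = 58.3° gives DF at -109° from the x-axis; with |DF| = 8.9, F = (-6.99, 16.4). ∠DFV = 112.1° gives FV at -177° from the x-axis; with |FV| = 22.9, V = (-29.9, 15.2). FV ⟂ VG, so VG runs at 93.1°; with |VG| = 29.3, G = (-31.4, 44.5). VG is perpendicular to GS, so GS runs at 3.10°; with |GS| = 19.5, S = (-12.0, 45.5). Then |PS| = |S − P| = 47.1.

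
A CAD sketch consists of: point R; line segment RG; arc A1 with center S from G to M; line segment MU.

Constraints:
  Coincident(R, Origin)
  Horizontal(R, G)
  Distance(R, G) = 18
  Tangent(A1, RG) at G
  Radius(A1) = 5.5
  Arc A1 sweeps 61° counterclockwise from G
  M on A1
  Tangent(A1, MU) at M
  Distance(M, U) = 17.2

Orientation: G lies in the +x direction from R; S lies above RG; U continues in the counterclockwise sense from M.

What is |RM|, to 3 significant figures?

23.0

R is at the origin; R and G share the same y with |RG| = 18.0 and G on the +x side, so G = (18.0, 0.00). The tangent condition forces SG to be normal to RG, so S = G + (0, 5.5) = (18.0, 5.50). On A1, G sits at bearing -90° from S; a 61° counterclockwise sweep puts M at bearing -29°, so M = S + 5.5·(cos -29°, sin -29°) = (22.8, 2.83). Then |RM| = |M − R| = 23.0.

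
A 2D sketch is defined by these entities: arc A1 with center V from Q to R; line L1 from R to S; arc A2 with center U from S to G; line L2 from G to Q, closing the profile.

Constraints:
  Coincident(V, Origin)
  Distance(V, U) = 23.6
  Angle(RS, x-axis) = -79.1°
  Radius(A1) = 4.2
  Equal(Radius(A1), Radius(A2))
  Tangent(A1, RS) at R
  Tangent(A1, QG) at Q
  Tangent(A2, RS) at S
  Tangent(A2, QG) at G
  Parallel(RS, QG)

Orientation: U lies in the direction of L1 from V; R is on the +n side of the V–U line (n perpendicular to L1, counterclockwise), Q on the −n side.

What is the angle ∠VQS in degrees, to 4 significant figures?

70.41°

The slot axis is L1's direction at -79.1°, so u = (cos -79.1°, sin -79.1°) = (0.1891, -0.9820) and n = (−sin -79.1°, cos -79.1°) = (0.9820, 0.1891). V is at the origin and U lies 23.6 along u from V, so U = 23.6·u = (4.463, -23.17). Tangency of A1 to both parallel lines with radius 4.2 puts R and Q at V ± 4.2·n: R = (4.124, 0.7942), Q = (-4.124, -0.7942). Equal radii place S and G the same way about U: S = U + 4.2·n = (8.587, -22.38), G = U − 4.2·n = (0.3384, -23.97). Then cos ∠VQS = QV·QS / (|QV||QS|), giving 70.41°.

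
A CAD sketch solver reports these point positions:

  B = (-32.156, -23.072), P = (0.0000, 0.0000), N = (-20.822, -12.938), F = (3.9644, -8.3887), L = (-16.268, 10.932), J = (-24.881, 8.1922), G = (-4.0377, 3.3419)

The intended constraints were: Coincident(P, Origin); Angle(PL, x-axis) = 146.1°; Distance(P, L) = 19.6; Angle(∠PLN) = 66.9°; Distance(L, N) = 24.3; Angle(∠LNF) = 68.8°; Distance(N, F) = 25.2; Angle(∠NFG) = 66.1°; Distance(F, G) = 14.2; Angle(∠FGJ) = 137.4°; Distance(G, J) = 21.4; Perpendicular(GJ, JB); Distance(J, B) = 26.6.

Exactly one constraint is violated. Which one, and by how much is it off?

Distance(J, B) = 26.6 — off by 5.50.

P = (0.00, 0.00) ✓; PL at 146.1° ✓; |PL| = 19.60 ✓; ∠PLN = 66.90° ✓; |LN| = 24.30 ✓; ∠LNF = 68.80° ✓; |NF| = 25.20 ✓; ∠NFG = 66.10° ✓; |FG| = 14.20 ✓; ∠FGJ = 137.4° ✓; |GJ| = 21.40 ✓; ∠(GJ, JB) = 90.00° ✓; |JB| = 32.10 ✗.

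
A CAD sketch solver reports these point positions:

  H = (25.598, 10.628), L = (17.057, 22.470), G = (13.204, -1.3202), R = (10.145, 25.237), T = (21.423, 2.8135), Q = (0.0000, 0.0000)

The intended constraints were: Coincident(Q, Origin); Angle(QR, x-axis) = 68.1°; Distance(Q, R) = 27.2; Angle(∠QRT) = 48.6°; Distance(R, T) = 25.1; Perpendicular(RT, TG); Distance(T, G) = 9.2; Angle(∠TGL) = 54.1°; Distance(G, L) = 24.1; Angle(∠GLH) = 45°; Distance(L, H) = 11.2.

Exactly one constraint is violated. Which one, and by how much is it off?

Distance(L, H) = 11.2 — off by 3.40.

Q = (0.00, 0.00) ✓; QR at 68.10° ✓; |QR| = 27.20 ✓; ∠QRT = 48.60° ✓; |RT| = 25.10 ✓; ∠(RT, TG) = 90.00° ✓; |TG| = 9.200 ✓; ∠TGL = 54.10° ✓; |GL| = 24.10 ✓; ∠GLH = 45.00° ✓; |LH| = 14.60 ✗.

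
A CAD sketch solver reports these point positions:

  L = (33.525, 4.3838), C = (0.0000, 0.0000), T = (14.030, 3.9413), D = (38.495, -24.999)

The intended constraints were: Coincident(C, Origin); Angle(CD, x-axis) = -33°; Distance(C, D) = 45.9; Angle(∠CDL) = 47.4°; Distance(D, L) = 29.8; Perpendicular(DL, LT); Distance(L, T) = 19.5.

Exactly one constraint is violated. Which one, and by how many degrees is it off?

Perpendicular(DL, LT) — off by 8.30°.

C = (0.00, 0.00) ✓; CD at -33.00° ✓; |CD| = 45.90 ✓; ∠CDL = 47.40° ✓; |DL| = 29.80 ✓; ∠(DL, LT) = 81.70° ✗; |LT| = 19.50 ✓.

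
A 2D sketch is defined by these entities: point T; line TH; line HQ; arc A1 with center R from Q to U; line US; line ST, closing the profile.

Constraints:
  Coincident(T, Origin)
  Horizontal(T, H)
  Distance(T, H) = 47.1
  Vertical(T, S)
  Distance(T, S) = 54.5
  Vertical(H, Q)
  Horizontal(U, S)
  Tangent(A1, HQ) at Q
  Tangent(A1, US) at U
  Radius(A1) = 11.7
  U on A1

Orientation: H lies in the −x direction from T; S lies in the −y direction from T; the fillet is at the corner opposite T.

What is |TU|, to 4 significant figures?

64.99

The virtual corner opposite T is at (-47.10, -54.50). Since A1 is tangent to HQ there, RQ ⟂ HQ and A1 meets US tangentially, so RU is at right angles to US, with radius 11.7, so the center R sits 11.7 in from both sides at R = (-35.40, -42.80). That places the tangent points at Q = (-47.10, -42.80) on HQ and U = (-35.40, -54.50) on US. Then |TU| = |U − T| = 64.99.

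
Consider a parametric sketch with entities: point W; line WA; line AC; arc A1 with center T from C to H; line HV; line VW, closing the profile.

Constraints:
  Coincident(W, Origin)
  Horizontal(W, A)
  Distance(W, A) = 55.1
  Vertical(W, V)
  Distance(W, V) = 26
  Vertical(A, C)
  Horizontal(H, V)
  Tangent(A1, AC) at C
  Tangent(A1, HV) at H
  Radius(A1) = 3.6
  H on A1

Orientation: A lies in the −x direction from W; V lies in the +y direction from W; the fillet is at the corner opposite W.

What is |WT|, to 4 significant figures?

56.16

W is at the origin; WA is horizontal with |WA| = 55.1 and A on the −x side, so A = (-55.10, 0.000). WV is vertical with |WV| = 26.0 and V on the +y side, so V = (0.000, 26.00). The virtual corner opposite W is at (-55.10, 26.00). Tangency of A1 to AC means the radius TC is perpendicular to AC and tangency of A1 to HV means the radius TH is perpendicular to HV, with radius 3.6, so the center T sits 3.6 in from both sides at T = (-51.50, 22.40). Then |WT| = |T − W| = 56.16.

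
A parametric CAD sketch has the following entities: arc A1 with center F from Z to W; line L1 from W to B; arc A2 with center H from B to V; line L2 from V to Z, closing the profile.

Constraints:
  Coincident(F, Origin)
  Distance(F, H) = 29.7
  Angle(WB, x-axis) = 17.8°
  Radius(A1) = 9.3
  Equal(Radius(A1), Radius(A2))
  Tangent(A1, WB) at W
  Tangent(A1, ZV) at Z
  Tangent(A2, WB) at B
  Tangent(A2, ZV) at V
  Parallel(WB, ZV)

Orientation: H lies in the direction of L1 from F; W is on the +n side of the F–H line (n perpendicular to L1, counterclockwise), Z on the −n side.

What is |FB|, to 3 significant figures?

31.1

The slot axis is L1's direction at 17.8°, so u = (cos 17.8°, sin 17.8°) = (0.952, 0.306) and n = (−sin 17.8°, cos 17.8°) = (-0.306, 0.952). F is at the origin and H lies 29.7 along u from F, so H = 29.7·u = (28.3, 9.08). Tangency of A1 to both parallel lines with radius 9.3 puts W and Z at F ± 9.3·n: W = (-2.84, 8.85), Z = (2.84, -8.85). Equal radii place B and V the same way about H: B = H + 9.3·n = (25.4, 17.9), V = H − 9.3·n = (31.1, 0.224). Then |FB| = |B − F| = 31.1.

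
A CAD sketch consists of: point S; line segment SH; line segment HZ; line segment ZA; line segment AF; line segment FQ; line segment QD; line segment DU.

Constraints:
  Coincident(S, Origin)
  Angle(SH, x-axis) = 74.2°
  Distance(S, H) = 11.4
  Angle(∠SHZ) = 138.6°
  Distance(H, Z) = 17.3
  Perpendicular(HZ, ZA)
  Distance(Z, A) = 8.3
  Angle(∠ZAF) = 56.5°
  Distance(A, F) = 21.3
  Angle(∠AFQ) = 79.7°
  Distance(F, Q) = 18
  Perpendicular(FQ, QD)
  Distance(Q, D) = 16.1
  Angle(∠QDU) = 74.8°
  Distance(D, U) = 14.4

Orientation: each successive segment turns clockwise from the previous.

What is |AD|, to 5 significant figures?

15.000

∠AFQ = 79.7° gives FQ at 79.000° from the x-axis; with |FQ| = 18.0, Q = (4.2781, 31.294). The perpendicularity gives QD at right angles to FQ, so QD runs at -11.000°; with |QD| = 16.1, D = (20.082, 28.222). Then |AD| = |D − A| = 15.000.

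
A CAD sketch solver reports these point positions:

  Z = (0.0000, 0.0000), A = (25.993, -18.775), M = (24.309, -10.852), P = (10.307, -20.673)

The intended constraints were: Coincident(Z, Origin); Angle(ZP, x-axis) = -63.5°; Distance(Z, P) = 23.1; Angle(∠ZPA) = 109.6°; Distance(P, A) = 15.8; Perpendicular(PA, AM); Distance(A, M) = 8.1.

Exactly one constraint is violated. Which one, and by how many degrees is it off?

Perpendicular(PA, AM) — off by 5.10°.

Z = (0.00, 0.00) ✓; ZP at -63.50° ✓; |ZP| = 23.10 ✓; ∠ZPA = 109.6° ✓; |PA| = 15.80 ✓; ∠(PA, AM) = 95.10° ✗; |AM| = 8.100 ✓.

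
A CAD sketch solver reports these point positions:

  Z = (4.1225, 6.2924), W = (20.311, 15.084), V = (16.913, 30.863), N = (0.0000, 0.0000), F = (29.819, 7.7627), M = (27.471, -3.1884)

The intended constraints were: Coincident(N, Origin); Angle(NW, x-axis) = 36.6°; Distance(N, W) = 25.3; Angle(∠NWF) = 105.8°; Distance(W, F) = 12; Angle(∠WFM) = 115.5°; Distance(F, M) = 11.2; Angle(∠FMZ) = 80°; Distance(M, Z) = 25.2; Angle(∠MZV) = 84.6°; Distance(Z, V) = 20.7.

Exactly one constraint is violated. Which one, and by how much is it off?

Distance(Z, V) = 20.7 — off by 7.00.

N = (0.00, 0.00) ✓; NW at 36.60° ✓; |NW| = 25.30 ✓; ∠NWF = 105.8° ✓; |WF| = 12.00 ✓; ∠WFM = 115.5° ✓; |FM| = 11.20 ✓; ∠FMZ = 80.00° ✓; |MZ| = 25.20 ✓; ∠MZV = 84.60° ✓; |ZV| = 27.70 ✗.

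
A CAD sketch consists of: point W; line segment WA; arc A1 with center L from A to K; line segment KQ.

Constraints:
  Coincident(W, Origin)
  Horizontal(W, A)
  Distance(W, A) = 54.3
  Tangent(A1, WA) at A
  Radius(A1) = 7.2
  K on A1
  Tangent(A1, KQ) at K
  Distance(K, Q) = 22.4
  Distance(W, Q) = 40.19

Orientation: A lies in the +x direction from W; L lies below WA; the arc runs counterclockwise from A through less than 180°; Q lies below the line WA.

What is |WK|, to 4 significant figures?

48.74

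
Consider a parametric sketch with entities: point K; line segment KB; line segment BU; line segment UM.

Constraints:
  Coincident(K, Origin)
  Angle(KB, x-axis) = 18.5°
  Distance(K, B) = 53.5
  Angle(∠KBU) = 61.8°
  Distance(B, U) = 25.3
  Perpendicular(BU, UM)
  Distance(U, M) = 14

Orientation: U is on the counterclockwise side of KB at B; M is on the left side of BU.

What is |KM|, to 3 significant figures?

33.1

K is at the origin; KB runs at 18.5° with length 53.5, so B = 53.5·(cos 18.5°, sin 18.5°) = (50.7, 17.0). ∠KBU = 61.8°, so BU runs at 18.5° + (180° − 61.8°) = 137° from the x-axis; with |BU| = 25.3, U = B + 25.3·(cos 137°, sin 137°) = (32.3, 34.3). BU ⟂ UM; with |UM| = 14.0 on the left of BU, M = U + 14.0·(-0.686, -0.728) = (22.7, 24.1). Then |KM| = |M − K| = 33.1.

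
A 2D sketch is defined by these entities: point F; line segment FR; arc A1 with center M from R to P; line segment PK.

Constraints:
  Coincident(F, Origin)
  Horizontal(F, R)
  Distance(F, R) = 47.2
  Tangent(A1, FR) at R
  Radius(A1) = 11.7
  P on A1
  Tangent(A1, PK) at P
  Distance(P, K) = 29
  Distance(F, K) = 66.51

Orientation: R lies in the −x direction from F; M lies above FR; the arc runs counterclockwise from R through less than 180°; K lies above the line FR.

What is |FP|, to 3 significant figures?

40.8

F is at the origin; FR is horizontal with |FR| = 47.2 and R on the −x side, so R = (-47.2, 0.00). A1 meets FR tangentially, so MR is at right angles to FR, so M = R + (0, 11.7) = (-47.2, 11.7). Since MP ⟂ PK (tangency), |MK| = √(11.7² + 29.0²) = 31.3 regardless of where P sits on A1. So K lies on both circle(F, 66.51) and circle(M, 31.3); the above-FR intersection is K = (-51.0, 42.7). P is the foot of the tangent from K: P = (-37.0, 17.3).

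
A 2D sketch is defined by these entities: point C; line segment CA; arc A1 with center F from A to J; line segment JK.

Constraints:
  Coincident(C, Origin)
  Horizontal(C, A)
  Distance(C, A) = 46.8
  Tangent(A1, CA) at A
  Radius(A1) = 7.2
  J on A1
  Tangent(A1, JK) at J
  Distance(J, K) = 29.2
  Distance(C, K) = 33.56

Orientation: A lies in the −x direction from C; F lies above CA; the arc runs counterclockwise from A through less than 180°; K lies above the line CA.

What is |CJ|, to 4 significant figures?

41.37

Checks: |FJ| = 7.200 ✓; ∠(FJ, JK) = 90.00° ✓; |JK| = 29.20 ✓; |CK| = 33.56 ✓.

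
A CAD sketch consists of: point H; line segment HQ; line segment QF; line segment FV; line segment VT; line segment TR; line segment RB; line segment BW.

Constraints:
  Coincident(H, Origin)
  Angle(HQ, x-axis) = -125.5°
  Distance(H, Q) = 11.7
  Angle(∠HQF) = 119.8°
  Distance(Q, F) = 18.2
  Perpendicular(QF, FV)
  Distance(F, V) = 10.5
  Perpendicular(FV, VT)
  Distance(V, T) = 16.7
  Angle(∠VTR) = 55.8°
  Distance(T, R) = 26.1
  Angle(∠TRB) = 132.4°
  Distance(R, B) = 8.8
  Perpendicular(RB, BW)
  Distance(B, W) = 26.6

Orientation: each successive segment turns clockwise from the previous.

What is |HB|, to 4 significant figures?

38.06

H is at the origin; HQ runs at -125.5° with length 11.7, so Q = (-6.794, -9.525). ∠HQF = 119.8° gives QF at 174.3° from the x-axis; with |QF| = 18.2, F = (-24.90, -7.718). QF ⟂ FV, so FV runs at 84.30°; with |FV| = 10.5, V = (-23.86, 2.731). FV ⟂ VT, so VT runs at -5.700°; with |VT| = 16.7, T = (-7.244, 1.072). ∠VTR = 55.8° gives TR at -129.9° from the x-axis; with |TR| = 26.1, R = (-23.99, -18.95). ∠TRB = 132.4° gives RB at -177.5° from the x-axis; with |RB| = 8.8, B = (-32.78, -19.33). Then |HB| = |B − H| = 38.06.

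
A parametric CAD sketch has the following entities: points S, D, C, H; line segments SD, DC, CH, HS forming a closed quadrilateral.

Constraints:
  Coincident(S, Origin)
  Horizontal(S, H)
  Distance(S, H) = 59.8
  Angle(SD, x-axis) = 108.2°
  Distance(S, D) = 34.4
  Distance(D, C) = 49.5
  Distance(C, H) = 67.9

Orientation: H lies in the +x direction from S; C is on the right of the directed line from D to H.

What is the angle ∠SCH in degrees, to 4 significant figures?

55.85°

Checks: S = (0.00, 0.00) ✓; |DC| = 49.50 ✓; |CH| = 67.90 ✓.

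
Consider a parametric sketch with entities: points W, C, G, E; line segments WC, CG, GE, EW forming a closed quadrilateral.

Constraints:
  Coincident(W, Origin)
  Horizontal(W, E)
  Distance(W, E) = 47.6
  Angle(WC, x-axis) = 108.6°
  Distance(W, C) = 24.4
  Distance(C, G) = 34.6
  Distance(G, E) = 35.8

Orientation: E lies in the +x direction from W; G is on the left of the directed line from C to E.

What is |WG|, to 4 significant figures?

39.04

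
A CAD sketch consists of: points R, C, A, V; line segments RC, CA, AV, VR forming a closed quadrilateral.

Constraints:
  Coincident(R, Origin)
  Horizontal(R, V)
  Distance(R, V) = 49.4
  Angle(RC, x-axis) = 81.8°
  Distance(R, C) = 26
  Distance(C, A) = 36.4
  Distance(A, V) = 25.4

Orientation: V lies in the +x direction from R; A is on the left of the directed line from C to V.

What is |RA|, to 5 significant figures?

46.491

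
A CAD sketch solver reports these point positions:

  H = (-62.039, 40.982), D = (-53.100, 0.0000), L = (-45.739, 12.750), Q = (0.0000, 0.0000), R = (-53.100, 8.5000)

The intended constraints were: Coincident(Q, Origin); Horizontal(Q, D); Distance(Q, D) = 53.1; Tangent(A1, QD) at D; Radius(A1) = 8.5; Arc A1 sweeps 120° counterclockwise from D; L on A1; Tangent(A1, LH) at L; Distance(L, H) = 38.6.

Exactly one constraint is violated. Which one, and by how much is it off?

Distance(L, H) = 38.6 — off by 6.00.

Q = (0.00, 0.00) ✓; Q.y = 0.00, D.y = 0.00 ✓; |QD| = 53.10 ✓; ∠(RD, DQ) = 90.00° ✓; |RD| = 8.500 ✓; bearing(R→L) − bearing(R→D) = 120.0° ✓; |RL| = 8.500 ✓; ∠(RL, LH) = 90.00° ✓; |LH| = 32.60 ✗.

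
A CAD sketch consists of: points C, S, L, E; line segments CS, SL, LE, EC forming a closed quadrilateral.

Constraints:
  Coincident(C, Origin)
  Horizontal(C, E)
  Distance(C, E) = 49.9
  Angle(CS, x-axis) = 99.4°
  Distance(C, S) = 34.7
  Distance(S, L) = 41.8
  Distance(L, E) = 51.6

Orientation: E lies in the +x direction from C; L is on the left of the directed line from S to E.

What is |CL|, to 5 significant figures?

59.269

C is at the origin; CE is horizontal with |CE| = 49.9 and E in +x, so E = (49.9, 0). CS runs at 99.4° with |CS| = 34.7, so S = (-5.6674, 34.234). L is determined by |SL| = 41.8 and |LE| = 51.6 together: it lies at the intersection of circle(S, 41.8) and circle(E, 51.6). With |SE| = 65.266, the foot of the radical line on SE is 25.621 from S and the perpendicular offset is √(41.8² − 25.621²) = 33.027. Taking the left-of-SE solution: L = (33.470, 48.914).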